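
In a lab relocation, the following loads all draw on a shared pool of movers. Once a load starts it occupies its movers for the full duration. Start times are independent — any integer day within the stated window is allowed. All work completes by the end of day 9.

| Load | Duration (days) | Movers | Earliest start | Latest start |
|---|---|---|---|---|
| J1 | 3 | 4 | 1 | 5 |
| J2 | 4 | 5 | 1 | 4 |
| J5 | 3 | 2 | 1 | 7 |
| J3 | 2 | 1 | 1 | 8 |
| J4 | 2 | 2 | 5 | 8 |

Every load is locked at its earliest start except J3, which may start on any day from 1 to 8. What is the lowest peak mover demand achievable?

11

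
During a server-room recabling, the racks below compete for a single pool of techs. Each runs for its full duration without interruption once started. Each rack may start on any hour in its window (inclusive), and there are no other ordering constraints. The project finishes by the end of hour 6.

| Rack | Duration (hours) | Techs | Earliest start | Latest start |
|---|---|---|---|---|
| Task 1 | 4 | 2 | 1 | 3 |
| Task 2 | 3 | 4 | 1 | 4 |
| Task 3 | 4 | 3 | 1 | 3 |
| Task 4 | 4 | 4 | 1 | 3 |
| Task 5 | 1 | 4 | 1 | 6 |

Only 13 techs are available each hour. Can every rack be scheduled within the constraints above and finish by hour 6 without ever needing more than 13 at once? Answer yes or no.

yes

Schedule Task 1@1, Task 2@1, Task 3@1, Task 4@1, Task 5@4: h1:13  h2:13  h3:13  h4:13  h5:0  h6:0 — peak 13 ≤ 13.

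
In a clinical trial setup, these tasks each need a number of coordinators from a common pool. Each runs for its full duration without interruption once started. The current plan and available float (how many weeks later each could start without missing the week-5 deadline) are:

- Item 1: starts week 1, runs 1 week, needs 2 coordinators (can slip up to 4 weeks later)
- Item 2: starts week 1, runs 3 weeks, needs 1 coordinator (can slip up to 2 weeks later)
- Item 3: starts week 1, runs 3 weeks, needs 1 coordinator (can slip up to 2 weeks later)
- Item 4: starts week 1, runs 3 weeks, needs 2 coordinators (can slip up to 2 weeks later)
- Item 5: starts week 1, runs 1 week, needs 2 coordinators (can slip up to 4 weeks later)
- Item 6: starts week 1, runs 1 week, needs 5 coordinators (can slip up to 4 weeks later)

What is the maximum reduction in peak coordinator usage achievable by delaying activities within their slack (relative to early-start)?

Early-start peak: w1:13  w2:4  w3:4  w4:0  w5:0 ⇒ 13.
Leveled (Item 1@1, Item 2@1, Item 3@1, Item 4@2, Item 5@4, Item 6@5): w1:4  w2:4  w3:4  w4:4  w5:5 ⇒ 5.
Reduction 13 − 5 = 8.

8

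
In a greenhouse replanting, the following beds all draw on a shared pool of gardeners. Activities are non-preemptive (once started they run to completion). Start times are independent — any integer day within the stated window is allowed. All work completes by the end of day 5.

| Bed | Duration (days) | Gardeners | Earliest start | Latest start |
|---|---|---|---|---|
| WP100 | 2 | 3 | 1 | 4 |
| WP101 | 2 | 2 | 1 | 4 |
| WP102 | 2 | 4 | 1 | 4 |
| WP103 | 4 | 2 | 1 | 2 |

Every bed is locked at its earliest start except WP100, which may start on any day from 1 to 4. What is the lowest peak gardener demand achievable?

WP100@1: d1:11  d2:11  d3:2  d4:2  d5:0 → peak 11
WP100@2: d1:8  d2:11  d3:5  d4:2  d5:0 → peak 11
WP100@3: d1:8  d2:8  d3:5  d4:5  d5:0 → peak 8
WP100@4: d1:8  d2:8  d3:2  d4:5  d5:3 → peak 8
Best is WP100@3, peak 8.

8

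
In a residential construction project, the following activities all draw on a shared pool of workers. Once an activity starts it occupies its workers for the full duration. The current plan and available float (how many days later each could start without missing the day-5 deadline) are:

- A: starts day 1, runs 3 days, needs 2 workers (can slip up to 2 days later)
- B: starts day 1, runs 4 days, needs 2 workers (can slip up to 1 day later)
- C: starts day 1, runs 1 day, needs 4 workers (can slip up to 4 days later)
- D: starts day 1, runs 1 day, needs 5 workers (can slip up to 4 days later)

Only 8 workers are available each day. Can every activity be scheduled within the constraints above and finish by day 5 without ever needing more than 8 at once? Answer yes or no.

Schedule A@1, B@1, C@4, D@5: d1:4  d2:4  d3:4  d4:6  d5:5 — peak 6 ≤ 8.

yes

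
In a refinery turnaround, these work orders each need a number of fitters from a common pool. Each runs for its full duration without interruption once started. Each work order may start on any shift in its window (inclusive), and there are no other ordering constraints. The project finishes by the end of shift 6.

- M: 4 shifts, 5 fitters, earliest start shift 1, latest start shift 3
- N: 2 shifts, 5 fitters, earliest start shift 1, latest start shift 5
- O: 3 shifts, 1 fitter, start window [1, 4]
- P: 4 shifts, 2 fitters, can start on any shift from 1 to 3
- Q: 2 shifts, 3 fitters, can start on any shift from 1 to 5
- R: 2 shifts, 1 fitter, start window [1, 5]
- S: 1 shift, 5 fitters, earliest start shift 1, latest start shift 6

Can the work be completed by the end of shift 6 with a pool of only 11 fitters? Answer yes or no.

yes

Schedule M@1, N@1, O@3, P@3, Q@5, R@3, S@6: s1:10  s2:10  s3:9  s4:9  s5:6  s6:10 — peak 10 ≤ 11.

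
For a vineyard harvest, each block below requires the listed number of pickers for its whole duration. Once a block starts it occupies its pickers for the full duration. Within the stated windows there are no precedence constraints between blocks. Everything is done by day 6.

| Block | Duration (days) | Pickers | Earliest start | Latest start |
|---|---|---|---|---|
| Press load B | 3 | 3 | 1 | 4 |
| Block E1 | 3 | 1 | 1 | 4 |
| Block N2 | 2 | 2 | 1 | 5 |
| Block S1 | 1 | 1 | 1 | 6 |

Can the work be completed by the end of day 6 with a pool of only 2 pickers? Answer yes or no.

no

Total picker-days = 17; over 6 days the average is 17/6 > 2, so some day must exceed 2.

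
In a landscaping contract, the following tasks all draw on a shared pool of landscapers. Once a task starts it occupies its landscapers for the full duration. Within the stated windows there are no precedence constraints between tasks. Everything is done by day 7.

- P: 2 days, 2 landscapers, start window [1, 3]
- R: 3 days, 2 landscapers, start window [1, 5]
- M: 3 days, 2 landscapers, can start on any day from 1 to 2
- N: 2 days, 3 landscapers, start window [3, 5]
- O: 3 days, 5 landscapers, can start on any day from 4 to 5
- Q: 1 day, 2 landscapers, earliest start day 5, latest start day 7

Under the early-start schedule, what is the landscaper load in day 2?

6

At early start, day 2 has: P, R, M.
Demand: 2 + 2 + 2 = 6.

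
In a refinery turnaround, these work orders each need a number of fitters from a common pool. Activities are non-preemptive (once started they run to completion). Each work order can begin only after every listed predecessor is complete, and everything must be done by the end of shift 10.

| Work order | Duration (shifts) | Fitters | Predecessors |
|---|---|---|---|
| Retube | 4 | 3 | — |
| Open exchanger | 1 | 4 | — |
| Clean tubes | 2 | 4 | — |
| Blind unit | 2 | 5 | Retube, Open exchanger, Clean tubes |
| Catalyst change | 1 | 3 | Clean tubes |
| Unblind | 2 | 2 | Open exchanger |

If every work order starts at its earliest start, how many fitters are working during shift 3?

8

At early start, shift 3 has: Retube, Catalyst change, Unblind.
Demand: 3 + 3 + 2 = 8.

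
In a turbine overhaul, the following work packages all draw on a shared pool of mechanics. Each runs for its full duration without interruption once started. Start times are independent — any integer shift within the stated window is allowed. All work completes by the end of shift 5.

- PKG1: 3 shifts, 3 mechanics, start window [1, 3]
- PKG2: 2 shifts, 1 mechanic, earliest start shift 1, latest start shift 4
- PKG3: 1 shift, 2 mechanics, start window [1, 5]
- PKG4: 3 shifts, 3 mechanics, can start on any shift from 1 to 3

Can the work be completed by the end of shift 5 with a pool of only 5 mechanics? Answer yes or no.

no

The minimum achievable peak is 6; 5 < 6, so no feasible schedule stays within the cap.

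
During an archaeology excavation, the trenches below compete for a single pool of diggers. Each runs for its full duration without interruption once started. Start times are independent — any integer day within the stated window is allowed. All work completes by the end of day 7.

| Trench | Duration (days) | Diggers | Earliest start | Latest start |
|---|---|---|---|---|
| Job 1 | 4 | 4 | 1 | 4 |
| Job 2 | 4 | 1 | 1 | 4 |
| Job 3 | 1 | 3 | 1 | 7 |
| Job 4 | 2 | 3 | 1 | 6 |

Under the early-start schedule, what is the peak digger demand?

11

Early-start schedule: Job 1@1, Job 2@1, Job 3@1, Job 4@1.
Load per day: day 1: 11, day 2: 8, day 3: 5, day 4: 5, day 5: 0, day 6: 0, day 7: 0.
Peak is 11.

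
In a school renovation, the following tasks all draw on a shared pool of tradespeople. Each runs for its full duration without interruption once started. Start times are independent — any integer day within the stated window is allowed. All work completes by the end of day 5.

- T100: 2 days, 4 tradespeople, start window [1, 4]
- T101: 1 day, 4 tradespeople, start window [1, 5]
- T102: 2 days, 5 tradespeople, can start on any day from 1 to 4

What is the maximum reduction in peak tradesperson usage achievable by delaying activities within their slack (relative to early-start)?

Early-start peak: d1:13  d2:9  d3:0  d4:0  d5:0 ⇒ 13.
Leveled (T100@1, T101@3, T102@4): d1:4  d2:4  d3:4  d4:5  d5:5 ⇒ 5.
Reduction 13 − 5 = 8.

8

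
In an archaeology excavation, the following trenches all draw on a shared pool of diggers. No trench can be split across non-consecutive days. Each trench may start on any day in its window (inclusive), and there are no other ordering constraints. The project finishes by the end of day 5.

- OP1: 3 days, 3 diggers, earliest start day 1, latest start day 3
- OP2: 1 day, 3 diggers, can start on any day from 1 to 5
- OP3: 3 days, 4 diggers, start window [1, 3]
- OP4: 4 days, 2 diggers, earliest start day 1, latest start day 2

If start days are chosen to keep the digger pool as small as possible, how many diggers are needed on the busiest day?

9

Early-start (OP1@1, OP2@1, OP3@1, OP4@1) gives peak 12: d1:12  d2:9  d3:9  d4:2  d5:0.
Shift OP3→2.
Schedule OP1@1, OP2@1, OP3@2, OP4@1: d1:8  d2:9  d3:9  d4:6  d5:0 — peak 9.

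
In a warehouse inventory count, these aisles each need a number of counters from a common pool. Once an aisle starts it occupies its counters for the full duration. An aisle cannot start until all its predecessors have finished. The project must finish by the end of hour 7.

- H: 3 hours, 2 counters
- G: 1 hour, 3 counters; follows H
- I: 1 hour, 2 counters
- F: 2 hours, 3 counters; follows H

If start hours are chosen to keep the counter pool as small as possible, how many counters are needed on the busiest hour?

3

Early-start (H@1, G@4, I@1, F@4) gives peak 6: h1:4  h2:2  h3:2  h4:6  h5:3  h6:0  h7:0.
Shift I→5, F→6.
Schedule H@1, G@4, I@5, F@6: h1:2  h2:2  h3:2  h4:3  h5:2  h6:3  h7:3 — peak 3.
Total counter-hours = 17 over 7 hours ⇒ peak ≥ ⌈17/7⌉ = 3, so 3 is optimal.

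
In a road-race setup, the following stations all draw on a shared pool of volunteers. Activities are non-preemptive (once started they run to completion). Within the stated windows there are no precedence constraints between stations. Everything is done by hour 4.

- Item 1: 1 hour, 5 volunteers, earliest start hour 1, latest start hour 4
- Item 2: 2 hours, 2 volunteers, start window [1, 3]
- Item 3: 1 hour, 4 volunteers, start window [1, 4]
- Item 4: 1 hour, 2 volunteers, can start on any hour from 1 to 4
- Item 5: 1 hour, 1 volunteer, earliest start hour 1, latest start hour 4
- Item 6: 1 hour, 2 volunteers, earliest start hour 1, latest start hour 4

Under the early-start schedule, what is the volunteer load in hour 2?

At early start, hour 2 has: Item 2.
Demand: 2 = 2.

2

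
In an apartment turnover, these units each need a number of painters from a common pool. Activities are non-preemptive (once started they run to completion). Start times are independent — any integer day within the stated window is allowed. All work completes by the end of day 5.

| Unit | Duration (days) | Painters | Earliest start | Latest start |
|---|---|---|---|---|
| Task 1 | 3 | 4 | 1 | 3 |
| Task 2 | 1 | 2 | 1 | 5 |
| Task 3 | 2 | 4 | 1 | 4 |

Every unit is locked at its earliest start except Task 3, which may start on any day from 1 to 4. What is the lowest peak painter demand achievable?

6

Task 3@1: d1:10  d2:8  d3:4  d4:0  d5:0 → peak 10
Task 3@2: d1:6  d2:8  d3:8  d4:0  d5:0 → peak 8
Task 3@3: d1:6  d2:4  d3:8  d4:4  d5:0 → peak 8
Task 3@4: d1:6  d2:4  d3:4  d4:4  d5:4 → peak 6
Best is Task 3@4, peak 6.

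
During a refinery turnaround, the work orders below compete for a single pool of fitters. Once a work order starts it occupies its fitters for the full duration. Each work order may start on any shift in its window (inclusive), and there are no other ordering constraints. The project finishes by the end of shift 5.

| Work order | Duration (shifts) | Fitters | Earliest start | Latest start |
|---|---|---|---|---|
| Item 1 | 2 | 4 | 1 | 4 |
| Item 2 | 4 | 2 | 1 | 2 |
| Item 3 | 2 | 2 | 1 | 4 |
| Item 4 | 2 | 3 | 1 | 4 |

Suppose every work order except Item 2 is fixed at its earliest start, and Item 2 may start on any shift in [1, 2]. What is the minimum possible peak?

Item 2@1: s1:11  s2:11  s3:2  s4:2  s5:0 → peak 11
Item 2@2: s1:9  s2:11  s3:2  s4:2  s5:2 → peak 11
Best is Item 2@1, peak 11.

11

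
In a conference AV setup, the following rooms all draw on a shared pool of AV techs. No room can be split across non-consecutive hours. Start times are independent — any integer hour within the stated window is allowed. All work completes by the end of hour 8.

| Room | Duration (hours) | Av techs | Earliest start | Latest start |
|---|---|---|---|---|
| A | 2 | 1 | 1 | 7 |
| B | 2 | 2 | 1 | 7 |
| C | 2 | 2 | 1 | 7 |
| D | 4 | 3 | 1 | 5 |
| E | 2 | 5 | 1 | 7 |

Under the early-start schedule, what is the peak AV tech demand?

Early-start schedule: A@1, B@1, C@1, D@1, E@1.
Load per hour: hour 1: 13, hour 2: 13, hour 3: 3, hour 4: 3, hour 5: 0, hour 6: 0, hour 7: 0, hour 8: 0.
Peak is 13.

13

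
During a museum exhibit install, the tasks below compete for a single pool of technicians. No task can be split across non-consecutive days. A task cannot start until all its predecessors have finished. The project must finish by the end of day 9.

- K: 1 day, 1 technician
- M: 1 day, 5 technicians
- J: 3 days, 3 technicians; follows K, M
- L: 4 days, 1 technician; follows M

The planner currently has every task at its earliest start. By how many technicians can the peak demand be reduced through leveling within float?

1

Early-start peak: d1:6  d2:4  d3:4  d4:4  d5:1  d6:0  d7:0  d8:0  d9:0 ⇒ 6.
Leveled (K@1, M@2, J@3, L@3): d1:1  d2:5  d3:4  d4:4  d5:4  d6:1  d7:0  d8:0  d9:0 ⇒ 5.
Reduction 6 − 5 = 1.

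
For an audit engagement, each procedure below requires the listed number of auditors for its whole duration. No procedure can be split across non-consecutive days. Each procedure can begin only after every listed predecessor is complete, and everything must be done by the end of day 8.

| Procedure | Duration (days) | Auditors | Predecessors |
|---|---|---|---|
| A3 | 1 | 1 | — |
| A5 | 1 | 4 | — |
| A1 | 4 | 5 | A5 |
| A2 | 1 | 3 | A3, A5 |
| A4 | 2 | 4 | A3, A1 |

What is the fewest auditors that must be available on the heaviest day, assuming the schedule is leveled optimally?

Early-start (A3@1, A5@1, A1@2, A2@2, A4@6) gives peak 8: d1:5  d2:8  d3:5  d4:5  d5:5  d6:4  d7:4  d8:0.
Shift A2→6, A4→7.
Schedule A3@1, A5@1, A1@2, A2@6, A4@7: d1:5  d2:5  d3:5  d4:5  d5:5  d6:3  d7:4  d8:4 — peak 5.
Total auditor-days = 36 over 8 days ⇒ peak ≥ ⌈36/8⌉ = 5, so 5 is optimal.

5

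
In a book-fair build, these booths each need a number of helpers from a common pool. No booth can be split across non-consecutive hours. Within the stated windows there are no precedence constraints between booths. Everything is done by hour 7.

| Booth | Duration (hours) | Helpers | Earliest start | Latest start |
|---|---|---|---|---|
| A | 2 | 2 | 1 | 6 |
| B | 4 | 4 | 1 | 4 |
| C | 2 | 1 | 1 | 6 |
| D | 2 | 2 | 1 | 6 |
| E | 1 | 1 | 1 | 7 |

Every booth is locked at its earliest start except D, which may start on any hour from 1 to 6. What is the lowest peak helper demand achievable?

D@1: h1:10  h2:9  h3:4  h4:4  h5:0  h6:0  h7:0 → peak 10
D@2: h1:8  h2:9  h3:6  h4:4  h5:0  h6:0  h7:0 → peak 9
D@3: h1:8  h2:7  h3:6  h4:6  h5:0  h6:0  h7:0 → peak 8
D@4: h1:8  h2:7  h3:4  h4:6  h5:2  h6:0  h7:0 → peak 8
D@5: h1:8  h2:7  h3:4  h4:4  h5:2  h6:2  h7:0 → peak 8
D@6: h1:8  h2:7  h3:4  h4:4  h5:0  h6:2  h7:2 → peak 8
Best is D@3, peak 8.

8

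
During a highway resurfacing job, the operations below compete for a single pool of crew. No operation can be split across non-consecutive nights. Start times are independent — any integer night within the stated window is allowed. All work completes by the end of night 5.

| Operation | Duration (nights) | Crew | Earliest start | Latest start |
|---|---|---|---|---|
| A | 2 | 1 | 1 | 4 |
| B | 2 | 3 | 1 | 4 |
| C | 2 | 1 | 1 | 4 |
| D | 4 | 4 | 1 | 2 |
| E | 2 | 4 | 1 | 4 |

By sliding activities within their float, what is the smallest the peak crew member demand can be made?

Early-start (A@1, B@1, C@1, D@1, E@1) gives peak 13: n1:13  n2:13  n3:4  n4:4  n5:0.
Shift E→3.
Schedule A@1, B@1, C@1, D@1, E@3: n1:9  n2:9  n3:8  n4:8  n5:0 — peak 9.

9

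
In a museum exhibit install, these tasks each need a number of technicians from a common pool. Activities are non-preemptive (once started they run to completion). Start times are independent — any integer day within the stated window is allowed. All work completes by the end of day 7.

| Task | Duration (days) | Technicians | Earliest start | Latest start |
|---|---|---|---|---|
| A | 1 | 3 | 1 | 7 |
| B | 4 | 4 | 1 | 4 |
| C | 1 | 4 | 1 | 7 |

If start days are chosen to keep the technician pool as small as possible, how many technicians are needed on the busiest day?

Early-start (A@1, B@1, C@1) gives peak 11: d1:11  d2:4  d3:4  d4:4  d5:0  d6:0  d7:0.
Shift B→2, C→6.
Schedule A@1, B@2, C@6: d1:3  d2:4  d3:4  d4:4  d5:4  d6:4  d7:0 — peak 4.
Total technician-days = 23 over 7 days ⇒ peak ≥ ⌈23/7⌉ = 4, so 4 is optimal.

4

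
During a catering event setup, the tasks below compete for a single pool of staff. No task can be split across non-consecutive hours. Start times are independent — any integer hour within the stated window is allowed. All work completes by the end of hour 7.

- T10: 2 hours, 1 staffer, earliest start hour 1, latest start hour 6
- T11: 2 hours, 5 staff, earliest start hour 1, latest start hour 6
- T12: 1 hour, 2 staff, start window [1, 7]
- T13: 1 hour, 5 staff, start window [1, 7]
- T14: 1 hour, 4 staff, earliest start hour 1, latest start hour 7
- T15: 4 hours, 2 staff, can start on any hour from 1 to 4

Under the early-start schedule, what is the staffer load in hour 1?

At early start, hour 1 has: T10, T11, T12, T13, T14, T15.
Demand: 1 + 5 + 2 + 5 + 4 + 2 = 19.

19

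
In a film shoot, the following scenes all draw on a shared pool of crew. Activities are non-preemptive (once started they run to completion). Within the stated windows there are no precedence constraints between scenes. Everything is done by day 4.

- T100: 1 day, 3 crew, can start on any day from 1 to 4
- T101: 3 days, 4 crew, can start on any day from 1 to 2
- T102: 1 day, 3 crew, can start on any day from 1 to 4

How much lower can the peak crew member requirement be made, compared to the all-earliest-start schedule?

4

Early-start peak: d1:10  d2:4  d3:4  d4:0 ⇒ 10.
Leveled (T100@1, T101@2, T102@1): d1:6  d2:4  d3:4  d4:4 ⇒ 6.
Reduction 10 − 6 = 4.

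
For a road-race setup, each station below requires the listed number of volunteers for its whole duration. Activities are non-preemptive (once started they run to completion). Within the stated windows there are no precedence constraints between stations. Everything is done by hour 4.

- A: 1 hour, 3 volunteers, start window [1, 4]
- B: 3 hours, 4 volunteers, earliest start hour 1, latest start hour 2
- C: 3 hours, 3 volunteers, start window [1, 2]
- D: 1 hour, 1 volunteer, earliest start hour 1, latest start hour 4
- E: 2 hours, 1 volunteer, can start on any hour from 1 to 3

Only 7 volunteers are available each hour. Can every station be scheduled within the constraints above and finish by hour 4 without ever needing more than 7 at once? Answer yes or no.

no

The minimum achievable peak is 8; 7 < 8, so no feasible schedule stays within the cap.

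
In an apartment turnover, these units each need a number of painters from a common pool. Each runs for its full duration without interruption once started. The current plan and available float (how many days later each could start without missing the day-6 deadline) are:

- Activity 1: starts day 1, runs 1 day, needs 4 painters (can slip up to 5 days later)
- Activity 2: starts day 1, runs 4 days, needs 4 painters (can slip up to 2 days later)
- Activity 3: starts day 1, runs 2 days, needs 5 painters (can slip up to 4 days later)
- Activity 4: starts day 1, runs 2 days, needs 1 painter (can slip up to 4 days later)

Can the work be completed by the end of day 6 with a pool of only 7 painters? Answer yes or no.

no

The minimum achievable peak is 8; 7 < 8, so no feasible schedule stays within the cap.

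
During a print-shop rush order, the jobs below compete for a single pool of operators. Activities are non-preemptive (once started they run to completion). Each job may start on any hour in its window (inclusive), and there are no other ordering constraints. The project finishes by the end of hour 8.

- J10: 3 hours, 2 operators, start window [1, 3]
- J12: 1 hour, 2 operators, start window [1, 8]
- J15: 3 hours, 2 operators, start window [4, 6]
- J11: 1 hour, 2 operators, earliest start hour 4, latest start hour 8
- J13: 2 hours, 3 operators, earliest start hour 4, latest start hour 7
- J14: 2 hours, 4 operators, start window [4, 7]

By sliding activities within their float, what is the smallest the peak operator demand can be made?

Early-start (J10@1, J12@1, J15@4, J11@4, J13@4, J14@4) gives peak 11: h1:4  h2:2  h3:2  h4:11  h5:9  h6:2  h7:0  h8:0.
Shift J13→5, J14→7.
Schedule J10@1, J12@1, J15@4, J11@4, J13@5, J14@7: h1:4  h2:2  h3:2  h4:4  h5:5  h6:5  h7:4  h8:4 — peak 5.

5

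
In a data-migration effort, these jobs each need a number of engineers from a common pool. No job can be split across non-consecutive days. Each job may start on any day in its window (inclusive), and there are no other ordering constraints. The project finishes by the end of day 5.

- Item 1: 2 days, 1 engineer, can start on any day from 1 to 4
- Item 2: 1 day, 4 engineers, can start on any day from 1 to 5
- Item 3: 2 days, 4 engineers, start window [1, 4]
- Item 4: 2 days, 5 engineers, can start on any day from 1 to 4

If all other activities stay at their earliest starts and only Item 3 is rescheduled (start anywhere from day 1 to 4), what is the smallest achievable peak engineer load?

Item 3@1: d1:14  d2:10  d3:0  d4:0  d5:0 → peak 14
Item 3@2: d1:10  d2:10  d3:4  d4:0  d5:0 → peak 10
Item 3@3: d1:10  d2:6  d3:4  d4:4  d5:0 → peak 10
Item 3@4: d1:10  d2:6  d3:0  d4:4  d5:4 → peak 10
Best is Item 3@2, peak 10.

10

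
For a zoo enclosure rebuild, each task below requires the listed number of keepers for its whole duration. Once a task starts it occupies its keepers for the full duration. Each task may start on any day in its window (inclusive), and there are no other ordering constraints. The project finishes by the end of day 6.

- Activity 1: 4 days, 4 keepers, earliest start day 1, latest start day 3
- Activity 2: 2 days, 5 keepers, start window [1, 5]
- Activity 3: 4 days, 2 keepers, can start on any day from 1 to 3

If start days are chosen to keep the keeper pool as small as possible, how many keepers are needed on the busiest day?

Early-start (Activity 1@1, Activity 2@1, Activity 3@1) gives peak 11: d1:11  d2:11  d3:6  d4:6  d5:0  d6:0.
Shift Activity 2→5.
Schedule Activity 1@1, Activity 2@5, Activity 3@1: d1:6  d2:6  d3:6  d4:6  d5:5  d6:5 — peak 6.
Total keeper-days = 34 over 6 days ⇒ peak ≥ ⌈34/6⌉ = 6, so 6 is optimal.

6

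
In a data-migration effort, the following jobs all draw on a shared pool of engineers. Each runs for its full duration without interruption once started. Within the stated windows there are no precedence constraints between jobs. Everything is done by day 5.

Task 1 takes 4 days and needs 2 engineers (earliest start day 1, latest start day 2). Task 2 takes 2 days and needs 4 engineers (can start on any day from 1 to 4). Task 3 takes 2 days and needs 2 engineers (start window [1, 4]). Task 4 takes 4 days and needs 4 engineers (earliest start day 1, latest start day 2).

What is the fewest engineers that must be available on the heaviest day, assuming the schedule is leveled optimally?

10

Early-start (Task 1@1, Task 2@1, Task 3@1, Task 4@1) gives peak 12: d1:12  d2:12  d3:6  d4:6  d5:0.
Shift Task 3→3.
Schedule Task 1@1, Task 2@1, Task 3@3, Task 4@1: d1:10  d2:10  d3:8  d4:8  d5:0 — peak 10.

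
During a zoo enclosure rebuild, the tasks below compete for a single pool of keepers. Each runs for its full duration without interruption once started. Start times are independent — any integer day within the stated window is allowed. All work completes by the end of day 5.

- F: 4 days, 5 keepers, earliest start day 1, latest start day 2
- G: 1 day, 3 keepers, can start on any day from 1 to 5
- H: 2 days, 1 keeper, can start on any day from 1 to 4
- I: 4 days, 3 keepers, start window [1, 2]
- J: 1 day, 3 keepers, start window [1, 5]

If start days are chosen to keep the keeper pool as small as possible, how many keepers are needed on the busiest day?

9

Early-start (F@1, G@1, H@1, I@1, J@1) gives peak 15: d1:15  d2:9  d3:8  d4:8  d5:0.
Shift I→2, J→5.
Schedule F@1, G@1, H@1, I@2, J@5: d1:9  d2:9  d3:8  d4:8  d5:6 — peak 9.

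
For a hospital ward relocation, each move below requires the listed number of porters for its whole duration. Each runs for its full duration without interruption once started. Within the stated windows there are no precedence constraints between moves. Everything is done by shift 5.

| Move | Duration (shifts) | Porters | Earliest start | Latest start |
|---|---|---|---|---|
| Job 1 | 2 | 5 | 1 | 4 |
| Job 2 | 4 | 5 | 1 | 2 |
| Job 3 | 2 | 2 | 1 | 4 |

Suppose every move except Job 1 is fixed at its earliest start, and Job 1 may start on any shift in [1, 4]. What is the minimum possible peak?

Job 1@1: s1:12  s2:12  s3:5  s4:5  s5:0 → peak 12
Job 1@2: s1:7  s2:12  s3:10  s4:5  s5:0 → peak 12
Job 1@3: s1:7  s2:7  s3:10  s4:10  s5:0 → peak 10
Job 1@4: s1:7  s2:7  s3:5  s4:10  s5:5 → peak 10
Best is Job 1@3, peak 10.

10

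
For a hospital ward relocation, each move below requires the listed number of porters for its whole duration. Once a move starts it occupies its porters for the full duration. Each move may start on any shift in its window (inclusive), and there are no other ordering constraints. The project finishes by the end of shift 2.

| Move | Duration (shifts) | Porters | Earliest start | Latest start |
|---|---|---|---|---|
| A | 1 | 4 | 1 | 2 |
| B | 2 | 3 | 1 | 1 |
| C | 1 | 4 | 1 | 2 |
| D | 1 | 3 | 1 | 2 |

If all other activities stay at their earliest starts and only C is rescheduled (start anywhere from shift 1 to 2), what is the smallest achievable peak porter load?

10

C@1: s1:14  s2:3 → peak 14
C@2: s1:10  s2:7 → peak 10
Best is C@2, peak 10.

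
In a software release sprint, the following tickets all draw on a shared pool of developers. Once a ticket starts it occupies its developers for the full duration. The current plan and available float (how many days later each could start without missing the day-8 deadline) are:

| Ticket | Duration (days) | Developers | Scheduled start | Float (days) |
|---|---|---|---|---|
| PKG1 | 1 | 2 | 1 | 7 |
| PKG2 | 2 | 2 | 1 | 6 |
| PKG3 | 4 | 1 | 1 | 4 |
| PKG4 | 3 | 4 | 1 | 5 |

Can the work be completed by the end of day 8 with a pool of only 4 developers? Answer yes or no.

Schedule PKG1@1, PKG2@1, PKG3@2, PKG4@6: d1:4  d2:3  d3:1  d4:1  d5:1  d6:4  d7:4  d8:4 — peak 4 ≤ 4.

yes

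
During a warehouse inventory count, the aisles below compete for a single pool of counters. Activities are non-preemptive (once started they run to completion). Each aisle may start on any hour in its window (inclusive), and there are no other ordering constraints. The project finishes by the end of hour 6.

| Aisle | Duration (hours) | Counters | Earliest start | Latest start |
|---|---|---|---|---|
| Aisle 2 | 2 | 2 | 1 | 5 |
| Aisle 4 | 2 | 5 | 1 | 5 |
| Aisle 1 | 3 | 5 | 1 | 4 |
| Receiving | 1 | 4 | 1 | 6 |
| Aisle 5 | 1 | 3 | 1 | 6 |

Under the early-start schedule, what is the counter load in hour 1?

At early start, hour 1 has: Aisle 2, Aisle 4, Aisle 1, Receiving, Aisle 5.
Demand: 2 + 5 + 5 + 4 + 3 = 19.

19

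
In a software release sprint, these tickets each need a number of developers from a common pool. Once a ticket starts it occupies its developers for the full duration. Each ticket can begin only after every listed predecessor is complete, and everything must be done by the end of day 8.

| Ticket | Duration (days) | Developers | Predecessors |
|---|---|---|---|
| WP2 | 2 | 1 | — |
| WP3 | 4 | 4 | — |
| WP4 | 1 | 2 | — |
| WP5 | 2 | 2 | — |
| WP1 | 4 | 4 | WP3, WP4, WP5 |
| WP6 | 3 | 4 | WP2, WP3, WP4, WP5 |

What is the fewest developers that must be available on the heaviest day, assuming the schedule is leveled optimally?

Early-start (WP2@1, WP3@1, WP4@1, WP5@1, WP1@5, WP6@5) gives peak 9: d1:9  d2:7  d3:4  d4:4  d5:8  d6:8  d7:8  d8:4.
Shift WP5→2.
Schedule WP2@1, WP3@1, WP4@1, WP5@2, WP1@5, WP6@5: d1:7  d2:7  d3:6  d4:4  d5:8  d6:8  d7:8  d8:4 — peak 8.

8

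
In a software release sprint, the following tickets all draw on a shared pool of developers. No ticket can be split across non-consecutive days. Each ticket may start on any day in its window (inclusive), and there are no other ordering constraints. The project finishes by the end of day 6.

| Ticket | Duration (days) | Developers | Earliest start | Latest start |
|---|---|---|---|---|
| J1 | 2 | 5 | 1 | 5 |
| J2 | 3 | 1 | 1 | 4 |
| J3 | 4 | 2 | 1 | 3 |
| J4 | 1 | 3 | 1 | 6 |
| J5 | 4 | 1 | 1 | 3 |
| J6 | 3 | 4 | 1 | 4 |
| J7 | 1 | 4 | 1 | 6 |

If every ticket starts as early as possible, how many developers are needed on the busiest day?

Early-start schedule: J1@1, J2@1, J3@1, J4@1, J5@1, J6@1, J7@1.
Load per day: day 1: 20, day 2: 13, day 3: 8, day 4: 3, day 5: 0, day 6: 0.
Peak is 20.

20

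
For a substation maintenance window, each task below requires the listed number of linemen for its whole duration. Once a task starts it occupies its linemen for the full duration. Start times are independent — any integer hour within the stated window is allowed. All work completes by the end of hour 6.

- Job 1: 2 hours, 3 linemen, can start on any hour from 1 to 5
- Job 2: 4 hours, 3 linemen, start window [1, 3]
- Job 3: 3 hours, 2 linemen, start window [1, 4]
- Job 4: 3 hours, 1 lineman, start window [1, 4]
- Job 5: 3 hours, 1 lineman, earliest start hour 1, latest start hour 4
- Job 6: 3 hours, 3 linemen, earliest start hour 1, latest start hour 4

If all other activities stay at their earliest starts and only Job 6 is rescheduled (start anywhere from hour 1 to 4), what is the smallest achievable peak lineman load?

Job 6@1: h1:13  h2:13  h3:10  h4:3  h5:0  h6:0 → peak 13
Job 6@2: h1:10  h2:13  h3:10  h4:6  h5:0  h6:0 → peak 13
Job 6@3: h1:10  h2:10  h3:10  h4:6  h5:3  h6:0 → peak 10
Job 6@4: h1:10  h2:10  h3:7  h4:6  h5:3  h6:3 → peak 10
Best is Job 6@3, peak 10.

10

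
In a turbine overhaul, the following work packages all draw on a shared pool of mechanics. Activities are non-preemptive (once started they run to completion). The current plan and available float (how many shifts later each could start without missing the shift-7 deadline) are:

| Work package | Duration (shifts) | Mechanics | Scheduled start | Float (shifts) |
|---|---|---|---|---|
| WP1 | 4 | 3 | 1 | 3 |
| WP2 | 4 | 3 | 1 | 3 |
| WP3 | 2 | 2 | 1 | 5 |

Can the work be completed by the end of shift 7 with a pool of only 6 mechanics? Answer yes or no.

yes

Schedule WP1@1, WP2@1, WP3@5: s1:6  s2:6  s3:6  s4:6  s5:2  s6:2  s7:0 — peak 6 ≤ 6.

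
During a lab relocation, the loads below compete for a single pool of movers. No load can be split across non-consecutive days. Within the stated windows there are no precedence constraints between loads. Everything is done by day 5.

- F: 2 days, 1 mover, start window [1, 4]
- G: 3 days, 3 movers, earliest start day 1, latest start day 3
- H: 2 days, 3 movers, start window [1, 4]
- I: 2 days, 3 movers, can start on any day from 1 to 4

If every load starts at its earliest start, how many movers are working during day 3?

At early start, day 3 has: G.
Demand: 3 = 3.

3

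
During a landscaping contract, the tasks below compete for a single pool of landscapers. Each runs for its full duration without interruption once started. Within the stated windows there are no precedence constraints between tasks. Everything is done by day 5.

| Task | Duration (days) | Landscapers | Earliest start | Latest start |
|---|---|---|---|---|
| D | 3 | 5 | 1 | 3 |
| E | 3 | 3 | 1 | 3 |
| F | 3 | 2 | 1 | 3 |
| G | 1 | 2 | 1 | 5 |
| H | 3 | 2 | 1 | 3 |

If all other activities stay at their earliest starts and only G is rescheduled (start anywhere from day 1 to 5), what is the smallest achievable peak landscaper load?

G@1: d1:14  d2:12  d3:12  d4:0  d5:0 → peak 14
G@2: d1:12  d2:14  d3:12  d4:0  d5:0 → peak 14
G@3: d1:12  d2:12  d3:14  d4:0  d5:0 → peak 14
G@4: d1:12  d2:12  d3:12  d4:2  d5:0 → peak 12
G@5: d1:12  d2:12  d3:12  d4:0  d5:2 → peak 12
Best is G@4, peak 12.

12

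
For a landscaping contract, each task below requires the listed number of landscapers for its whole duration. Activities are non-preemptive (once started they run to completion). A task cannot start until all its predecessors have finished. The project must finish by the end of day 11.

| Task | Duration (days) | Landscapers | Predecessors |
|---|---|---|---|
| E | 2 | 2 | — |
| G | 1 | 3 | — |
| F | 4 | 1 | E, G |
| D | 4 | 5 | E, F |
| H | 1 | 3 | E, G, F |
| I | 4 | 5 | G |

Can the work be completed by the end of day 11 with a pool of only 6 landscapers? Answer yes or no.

yes

Schedule E@1, G@1, F@3, D@7, H@11, I@3: d1:5  d2:2  d3:6  d4:6  d5:6  d6:6  d7:5  d8:5  d9:5  d10:5  d11:3 — peak 6 ≤ 6.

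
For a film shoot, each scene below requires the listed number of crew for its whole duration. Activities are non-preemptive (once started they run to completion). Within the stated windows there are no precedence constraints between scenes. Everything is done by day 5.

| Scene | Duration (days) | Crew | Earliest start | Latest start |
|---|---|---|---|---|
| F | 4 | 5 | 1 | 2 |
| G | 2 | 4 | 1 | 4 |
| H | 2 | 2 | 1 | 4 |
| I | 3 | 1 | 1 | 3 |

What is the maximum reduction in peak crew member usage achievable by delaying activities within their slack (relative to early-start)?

Early-start peak: d1:12  d2:12  d3:6  d4:5  d5:0 ⇒ 12.
Leveled (F@1, G@1, H@3, I@3): d1:9  d2:9  d3:8  d4:8  d5:1 ⇒ 9.
Reduction 12 − 9 = 3.

3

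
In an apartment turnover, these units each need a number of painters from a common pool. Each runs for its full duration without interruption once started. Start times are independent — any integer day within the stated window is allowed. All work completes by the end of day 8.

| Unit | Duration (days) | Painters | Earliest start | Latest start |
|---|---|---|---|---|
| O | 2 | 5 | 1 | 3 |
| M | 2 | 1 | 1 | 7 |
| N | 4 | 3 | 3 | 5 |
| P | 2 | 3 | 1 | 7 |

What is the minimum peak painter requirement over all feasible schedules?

Early-start (O@1, M@1, N@3, P@1) gives peak 9: d1:9  d2:9  d3:3  d4:3  d5:3  d6:3  d7:0  d8:0.
Shift M→3, P→7.
Schedule O@1, M@3, N@3, P@7: d1:5  d2:5  d3:4  d4:4  d5:3  d6:3  d7:3  d8:3 — peak 5.

5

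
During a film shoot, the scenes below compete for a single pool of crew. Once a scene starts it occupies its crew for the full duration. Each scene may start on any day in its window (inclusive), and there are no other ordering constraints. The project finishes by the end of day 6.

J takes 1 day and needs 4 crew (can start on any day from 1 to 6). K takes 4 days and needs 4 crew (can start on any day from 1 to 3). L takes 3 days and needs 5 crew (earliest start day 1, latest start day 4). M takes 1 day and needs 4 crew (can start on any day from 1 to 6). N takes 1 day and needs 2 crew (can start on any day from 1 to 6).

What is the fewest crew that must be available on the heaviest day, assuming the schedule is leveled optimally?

9

Early-start (J@1, K@1, L@1, M@1, N@1) gives peak 19: d1:19  d2:9  d3:9  d4:4  d5:0  d6:0.
Shift L→2, M→5, N→5.
Schedule J@1, K@1, L@2, M@5, N@5: d1:8  d2:9  d3:9  d4:9  d5:6  d6:0 — peak 9.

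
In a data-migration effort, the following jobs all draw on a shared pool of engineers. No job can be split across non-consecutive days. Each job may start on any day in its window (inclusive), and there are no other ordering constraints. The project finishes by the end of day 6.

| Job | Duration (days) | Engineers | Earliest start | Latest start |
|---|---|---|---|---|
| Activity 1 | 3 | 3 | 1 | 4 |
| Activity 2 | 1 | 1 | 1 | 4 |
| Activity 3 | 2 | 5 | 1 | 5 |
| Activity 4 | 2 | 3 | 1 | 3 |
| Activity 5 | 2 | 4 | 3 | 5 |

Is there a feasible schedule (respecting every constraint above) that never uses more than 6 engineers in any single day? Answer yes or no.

no

The minimum achievable peak is 7; 6 < 7, so no feasible schedule stays within the cap.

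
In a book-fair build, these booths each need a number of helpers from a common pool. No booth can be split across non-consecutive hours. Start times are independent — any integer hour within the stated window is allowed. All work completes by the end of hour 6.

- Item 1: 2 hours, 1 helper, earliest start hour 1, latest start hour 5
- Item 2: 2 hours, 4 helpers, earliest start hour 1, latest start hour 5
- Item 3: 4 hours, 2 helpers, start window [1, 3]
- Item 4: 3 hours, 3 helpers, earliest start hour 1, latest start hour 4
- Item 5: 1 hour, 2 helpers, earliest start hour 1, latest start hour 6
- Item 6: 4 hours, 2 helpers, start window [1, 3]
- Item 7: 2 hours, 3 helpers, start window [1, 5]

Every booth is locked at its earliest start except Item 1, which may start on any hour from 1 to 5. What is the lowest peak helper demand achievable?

16

Item 1@1: h1:17  h2:15  h3:7  h4:4  h5:0  h6:0 → peak 17
Item 1@2: h1:16  h2:15  h3:8  h4:4  h5:0  h6:0 → peak 16
Item 1@3: h1:16  h2:14  h3:8  h4:5  h5:0  h6:0 → peak 16
Item 1@4: h1:16  h2:14  h3:7  h4:5  h5:1  h6:0 → peak 16
Item 1@5: h1:16  h2:14  h3:7  h4:4  h5:1  h6:1 → peak 16
Best is Item 1@2, peak 16.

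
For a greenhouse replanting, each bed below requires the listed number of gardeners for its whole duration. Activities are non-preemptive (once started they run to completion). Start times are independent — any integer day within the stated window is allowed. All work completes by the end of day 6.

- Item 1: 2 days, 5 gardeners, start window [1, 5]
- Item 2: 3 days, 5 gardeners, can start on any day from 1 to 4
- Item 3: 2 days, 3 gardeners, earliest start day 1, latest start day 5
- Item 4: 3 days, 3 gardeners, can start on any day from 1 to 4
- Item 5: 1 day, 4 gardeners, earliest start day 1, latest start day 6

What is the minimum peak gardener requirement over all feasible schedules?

8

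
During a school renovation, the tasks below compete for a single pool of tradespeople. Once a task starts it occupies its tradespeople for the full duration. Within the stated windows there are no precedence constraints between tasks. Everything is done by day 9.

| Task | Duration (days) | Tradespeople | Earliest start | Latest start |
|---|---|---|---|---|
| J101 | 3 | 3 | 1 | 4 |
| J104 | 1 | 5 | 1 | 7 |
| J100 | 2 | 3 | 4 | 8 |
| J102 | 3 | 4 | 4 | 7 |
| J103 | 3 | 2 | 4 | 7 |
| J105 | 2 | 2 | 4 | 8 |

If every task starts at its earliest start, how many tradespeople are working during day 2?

3

At early start, day 2 has: J101.
Demand: 3 = 3.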